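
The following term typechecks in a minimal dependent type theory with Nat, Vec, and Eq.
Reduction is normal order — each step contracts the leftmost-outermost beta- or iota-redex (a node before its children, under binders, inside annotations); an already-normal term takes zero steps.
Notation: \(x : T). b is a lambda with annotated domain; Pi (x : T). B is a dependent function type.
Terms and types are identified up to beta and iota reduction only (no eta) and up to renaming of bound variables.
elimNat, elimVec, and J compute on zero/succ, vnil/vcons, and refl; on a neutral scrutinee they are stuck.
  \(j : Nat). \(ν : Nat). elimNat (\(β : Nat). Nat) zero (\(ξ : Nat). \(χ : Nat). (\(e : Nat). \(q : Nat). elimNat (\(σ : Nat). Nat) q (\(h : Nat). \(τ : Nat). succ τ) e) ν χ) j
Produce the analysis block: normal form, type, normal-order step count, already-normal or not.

reduced normal form:
  \(j : Nat). \(ν : Nat). elimNat (\(β : Nat). Nat) zero (\(ξ : Nat). \(χ : Nat). elimNat (\(e : Nat). Nat) χ (\(q : Nat). \(σ : Nat). succ σ) ν) j
the term's type:
  Pi (j : Nat). Pi (ν : Nat). Nat
normal-order step count: 2
already normal: no
first contracted redex: a beta-redex


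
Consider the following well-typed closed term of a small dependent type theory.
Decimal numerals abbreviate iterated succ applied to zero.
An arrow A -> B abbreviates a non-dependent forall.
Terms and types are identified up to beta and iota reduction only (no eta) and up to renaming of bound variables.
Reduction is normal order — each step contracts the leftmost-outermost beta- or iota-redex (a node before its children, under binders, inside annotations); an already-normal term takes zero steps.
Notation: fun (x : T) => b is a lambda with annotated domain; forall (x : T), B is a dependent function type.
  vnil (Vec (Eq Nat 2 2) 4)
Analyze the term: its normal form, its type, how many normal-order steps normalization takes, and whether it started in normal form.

normal form:
  vnil (Vec (Eq Nat 2 2) 4)
the term's type:
  Vec (Vec (Eq Nat 2 2) 4) 0
steps to reach normal form (normal order): 0
already normal: yes


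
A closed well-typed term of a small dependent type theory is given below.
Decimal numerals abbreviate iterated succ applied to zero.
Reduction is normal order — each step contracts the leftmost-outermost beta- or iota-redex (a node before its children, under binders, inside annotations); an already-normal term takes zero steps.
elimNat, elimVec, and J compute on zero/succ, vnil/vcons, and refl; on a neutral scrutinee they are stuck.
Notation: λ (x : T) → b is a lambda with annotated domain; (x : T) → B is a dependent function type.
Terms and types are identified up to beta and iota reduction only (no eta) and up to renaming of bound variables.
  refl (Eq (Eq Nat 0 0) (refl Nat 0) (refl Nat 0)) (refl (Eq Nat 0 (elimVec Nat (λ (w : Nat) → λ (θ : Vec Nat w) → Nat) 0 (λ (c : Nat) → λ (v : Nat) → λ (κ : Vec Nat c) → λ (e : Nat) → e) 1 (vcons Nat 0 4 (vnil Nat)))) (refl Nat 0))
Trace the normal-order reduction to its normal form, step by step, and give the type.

normal-order reduction sequence:
  refl (Eq (Eq Nat 0 0) (refl Nat 0) (refl Nat 0)) (refl (Eq Nat 0 (elimVec Nat (λ (w : Nat) → λ (θ : Vec Nat w) → Nat) 0 (λ (c : Nat) → λ (v : Nat) → λ (κ : Vec Nat c) → λ (e : Nat) → e) 1 (vcons Nat 0 4 (vnil Nat)))) (refl Nat 0))
  ~> refl (Eq (Eq Nat 0 0) (refl Nat 0) (refl Nat 0)) (refl (Eq Nat 0 ((λ (w : Nat) → λ (θ : Nat) → λ (c : Vec Nat w) → λ (v : Nat) → v) 0 4 (vnil Nat) (elimVec Nat (λ (κ : Nat) → λ (e : Vec Nat κ) → Nat) 0 (λ (σ : Nat) → λ (m : Nat) → λ (i : Vec Nat σ) → λ (s : Nat) → s) 0 (vnil Nat)))) (refl Nat 0))
  ~> refl (Eq (Eq Nat 0 0) (refl Nat 0) (refl Nat 0)) (refl (Eq Nat 0 ((λ (w : Nat) → λ (θ : Vec Nat 0) → λ (c : Nat) → c) 4 (vnil Nat) (elimVec Nat (λ (v : Nat) → λ (κ : Vec Nat v) → Nat) 0 (λ (e : Nat) → λ (σ : Nat) → λ (m : Vec Nat e) → λ (i : Nat) → i) 0 (vnil Nat)))) (refl Nat 0))
  ~> refl (Eq (Eq Nat 0 0) (refl Nat 0) (refl Nat 0)) (refl (Eq Nat 0 ((λ (w : Vec Nat 0) → λ (θ : Nat) → θ) (vnil Nat) (elimVec Nat (λ (c : Nat) → λ (v : Vec Nat c) → Nat) 0 (λ (κ : Nat) → λ (e : Nat) → λ (σ : Vec Nat κ) → λ (m : Nat) → m) 0 (vnil Nat)))) (refl Nat 0))
  ~> refl (Eq (Eq Nat 0 0) (refl Nat 0) (refl Nat 0)) (refl (Eq Nat 0 ((λ (w : Nat) → w) (elimVec Nat (λ (θ : Nat) → λ (c : Vec Nat θ) → Nat) 0 (λ (v : Nat) → λ (κ : Nat) → λ (e : Vec Nat v) → λ (σ : Nat) → σ) 0 (vnil Nat)))) (refl Nat 0))
  ~> refl (Eq (Eq Nat 0 0) (refl Nat 0) (refl Nat 0)) (refl (Eq Nat 0 (elimVec Nat (λ (w : Nat) → λ (θ : Vec Nat w) → Nat) 0 (λ (c : Nat) → λ (v : Nat) → λ (κ : Vec Nat c) → λ (e : Nat) → e) 0 (vnil Nat))) (refl Nat 0))
  ~> refl (Eq (Eq Nat 0 0) (refl Nat 0) (refl Nat 0)) (refl (Eq Nat 0 0) (refl Nat 0))
type:
  Eq (Eq (Eq Nat 0 0) (refl Nat 0) (refl Nat 0)) (refl (Eq Nat 0 0) (refl Nat 0)) (refl (Eq Nat 0 0) (refl Nat 0))


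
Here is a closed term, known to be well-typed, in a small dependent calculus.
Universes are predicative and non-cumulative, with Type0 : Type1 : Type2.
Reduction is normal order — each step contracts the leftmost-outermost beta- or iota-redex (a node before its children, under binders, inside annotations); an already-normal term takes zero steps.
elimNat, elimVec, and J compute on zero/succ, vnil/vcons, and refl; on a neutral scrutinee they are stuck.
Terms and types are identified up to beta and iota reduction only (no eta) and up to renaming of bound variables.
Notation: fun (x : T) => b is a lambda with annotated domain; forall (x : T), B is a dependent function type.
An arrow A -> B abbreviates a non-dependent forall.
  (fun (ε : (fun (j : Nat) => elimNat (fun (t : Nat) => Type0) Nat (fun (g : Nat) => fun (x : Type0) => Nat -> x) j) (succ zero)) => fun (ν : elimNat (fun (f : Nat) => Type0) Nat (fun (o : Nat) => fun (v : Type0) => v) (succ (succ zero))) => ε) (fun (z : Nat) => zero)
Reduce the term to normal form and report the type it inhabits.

resulting normal form:
  fun (ε : Nat) => fun (j : Nat) => zero
inferred type:
  Nat -> Nat -> Nat
observation: 8 normal-order steps separate the term from its normal form.


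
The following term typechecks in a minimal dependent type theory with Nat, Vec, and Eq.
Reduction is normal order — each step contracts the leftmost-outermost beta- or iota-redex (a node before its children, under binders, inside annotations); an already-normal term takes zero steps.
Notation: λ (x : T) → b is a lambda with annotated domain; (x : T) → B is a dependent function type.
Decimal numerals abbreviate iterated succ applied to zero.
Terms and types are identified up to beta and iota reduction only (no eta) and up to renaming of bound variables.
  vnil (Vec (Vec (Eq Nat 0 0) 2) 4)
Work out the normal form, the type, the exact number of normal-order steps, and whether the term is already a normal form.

reduced normal form:
  vnil (Vec (Vec (Eq Nat 0 0) 2) 4)
type:
  Vec (Vec (Vec (Eq Nat 0 0) 2) 4) 0
steps to reach normal form (normal order): 0
started in normal form: yes


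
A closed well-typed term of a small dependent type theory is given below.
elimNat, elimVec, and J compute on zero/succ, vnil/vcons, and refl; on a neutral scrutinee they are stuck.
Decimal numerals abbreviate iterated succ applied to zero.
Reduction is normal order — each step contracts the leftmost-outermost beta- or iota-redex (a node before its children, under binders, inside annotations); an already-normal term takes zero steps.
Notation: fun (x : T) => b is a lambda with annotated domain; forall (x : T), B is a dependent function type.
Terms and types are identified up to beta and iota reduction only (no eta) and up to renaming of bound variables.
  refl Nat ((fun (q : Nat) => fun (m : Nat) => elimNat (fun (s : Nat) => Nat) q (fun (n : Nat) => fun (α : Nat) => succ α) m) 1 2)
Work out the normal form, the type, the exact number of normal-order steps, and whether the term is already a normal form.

normal form:
  refl Nat 3
type:
  Eq Nat 3 3
reduction steps (normal order): 9
already normal: no
first contracted redex: a beta-redex


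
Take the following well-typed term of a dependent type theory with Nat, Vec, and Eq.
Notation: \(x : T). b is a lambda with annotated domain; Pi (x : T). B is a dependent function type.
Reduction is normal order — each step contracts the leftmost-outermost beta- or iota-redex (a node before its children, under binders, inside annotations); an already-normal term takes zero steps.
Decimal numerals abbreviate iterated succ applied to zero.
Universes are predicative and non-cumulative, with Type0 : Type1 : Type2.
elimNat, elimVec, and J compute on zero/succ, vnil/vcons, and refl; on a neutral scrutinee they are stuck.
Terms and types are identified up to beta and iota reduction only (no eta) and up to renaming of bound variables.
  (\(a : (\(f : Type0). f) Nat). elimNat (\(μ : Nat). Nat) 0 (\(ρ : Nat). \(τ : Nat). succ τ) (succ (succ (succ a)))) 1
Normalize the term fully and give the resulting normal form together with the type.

reduced normal form:
  4
the term's type:
  Nat


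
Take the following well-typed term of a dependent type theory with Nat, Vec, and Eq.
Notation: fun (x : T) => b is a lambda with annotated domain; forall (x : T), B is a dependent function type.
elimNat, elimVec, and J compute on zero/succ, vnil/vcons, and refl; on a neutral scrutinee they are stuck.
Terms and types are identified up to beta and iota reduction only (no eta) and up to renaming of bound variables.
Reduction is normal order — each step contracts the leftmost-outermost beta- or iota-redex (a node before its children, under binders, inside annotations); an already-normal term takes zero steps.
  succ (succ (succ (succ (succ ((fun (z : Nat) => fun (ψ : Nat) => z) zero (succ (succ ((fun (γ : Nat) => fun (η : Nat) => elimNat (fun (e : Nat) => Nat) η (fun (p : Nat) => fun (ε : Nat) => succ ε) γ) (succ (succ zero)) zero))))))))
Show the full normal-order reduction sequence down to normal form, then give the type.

normal-order reduction:
  succ (succ (succ (succ (succ ((fun (z : Nat) => fun (ψ : Nat) => z) zero (succ (succ ((fun (γ : Nat) => fun (η : Nat) => elimNat (fun (e : Nat) => Nat) η (fun (p : Nat) => fun (ε : Nat) => succ ε) γ) (succ (succ zero)) zero))))))))
  ~> succ (succ (succ (succ (succ ((fun (z : Nat) => zero) (succ (succ ((fun (ψ : Nat) => fun (γ : Nat) => elimNat (fun (η : Nat) => Nat) γ (fun (e : Nat) => fun (p : Nat) => succ p) ψ) (succ (succ zero)) zero))))))))
  ~> succ (succ (succ (succ (succ zero))))
inferred type:
  Nat


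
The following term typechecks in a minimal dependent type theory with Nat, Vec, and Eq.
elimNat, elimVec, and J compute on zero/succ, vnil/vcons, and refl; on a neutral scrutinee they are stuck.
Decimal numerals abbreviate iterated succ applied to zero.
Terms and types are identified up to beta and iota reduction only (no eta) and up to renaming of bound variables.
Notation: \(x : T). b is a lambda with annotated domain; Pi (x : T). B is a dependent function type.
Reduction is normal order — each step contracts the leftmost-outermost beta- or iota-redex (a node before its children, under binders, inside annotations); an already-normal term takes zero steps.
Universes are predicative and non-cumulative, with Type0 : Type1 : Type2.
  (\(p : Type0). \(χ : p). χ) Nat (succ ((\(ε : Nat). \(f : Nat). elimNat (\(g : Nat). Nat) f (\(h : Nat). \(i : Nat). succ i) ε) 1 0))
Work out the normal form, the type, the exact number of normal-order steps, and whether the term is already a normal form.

reduced normal form:
  2
type:
  Nat
steps to reach normal form (normal order): 8
term was already normal: no
first redex: a beta-redex


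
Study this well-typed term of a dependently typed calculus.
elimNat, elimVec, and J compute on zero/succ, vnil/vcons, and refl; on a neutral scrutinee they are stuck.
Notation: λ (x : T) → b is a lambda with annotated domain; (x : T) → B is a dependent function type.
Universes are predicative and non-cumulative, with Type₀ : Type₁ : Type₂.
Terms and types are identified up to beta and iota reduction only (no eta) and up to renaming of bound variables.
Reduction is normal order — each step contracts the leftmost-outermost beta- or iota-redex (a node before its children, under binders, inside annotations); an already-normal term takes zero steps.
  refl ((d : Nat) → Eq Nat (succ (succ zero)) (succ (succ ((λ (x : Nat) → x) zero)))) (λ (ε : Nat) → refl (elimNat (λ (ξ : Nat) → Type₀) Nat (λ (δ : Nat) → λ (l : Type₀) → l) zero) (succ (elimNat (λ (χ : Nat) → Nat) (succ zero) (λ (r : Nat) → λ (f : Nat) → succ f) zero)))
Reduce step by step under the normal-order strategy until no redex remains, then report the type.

normal-order reduction:
  refl ((d : Nat) → Eq Nat (succ (succ zero)) (succ (succ ((λ (x : Nat) → x) zero)))) (λ (ε : Nat) → refl (elimNat (λ (ξ : Nat) → Type₀) Nat (λ (δ : Nat) → λ (l : Type₀) → l) zero) (succ (elimNat (λ (χ : Nat) → Nat) (succ zero) (λ (r : Nat) → λ (f : Nat) → succ f) zero)))
  ~> refl ((d : Nat) → Eq Nat (succ (succ zero)) (succ (succ zero))) (λ (x : Nat) → refl (elimNat (λ (ε : Nat) → Type₀) Nat (λ (ξ : Nat) → λ (δ : Type₀) → δ) zero) (succ (elimNat (λ (l : Nat) → Nat) (succ zero) (λ (χ : Nat) → λ (r : Nat) → succ r) zero)))
  ~> refl ((d : Nat) → Eq Nat (succ (succ zero)) (succ (succ zero))) (λ (x : Nat) → refl Nat (succ (elimNat (λ (ε : Nat) → Nat) (succ zero) (λ (ξ : Nat) → λ (δ : Nat) → succ δ) zero)))
  ~> refl ((d : Nat) → Eq Nat (succ (succ zero)) (succ (succ zero))) (λ (x : Nat) → refl Nat (succ (succ zero)))
type:
  Eq ((d : Nat) → Eq Nat (succ (succ zero)) (succ (succ zero))) (λ (x : Nat) → refl Nat (succ (succ zero))) (λ (ε : Nat) → refl Nat (succ (succ zero)))


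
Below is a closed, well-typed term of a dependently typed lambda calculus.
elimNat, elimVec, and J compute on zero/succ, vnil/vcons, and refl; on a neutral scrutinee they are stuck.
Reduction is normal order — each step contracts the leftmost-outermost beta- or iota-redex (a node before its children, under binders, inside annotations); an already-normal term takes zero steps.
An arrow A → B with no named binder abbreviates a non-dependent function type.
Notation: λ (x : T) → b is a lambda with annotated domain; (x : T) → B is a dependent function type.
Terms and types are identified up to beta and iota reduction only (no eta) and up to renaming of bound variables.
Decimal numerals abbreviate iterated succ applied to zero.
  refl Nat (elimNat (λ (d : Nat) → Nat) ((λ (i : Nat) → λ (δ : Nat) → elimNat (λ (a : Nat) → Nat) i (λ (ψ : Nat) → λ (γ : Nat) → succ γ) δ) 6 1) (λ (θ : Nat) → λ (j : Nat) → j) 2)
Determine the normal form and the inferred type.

resulting normal form:
  refl Nat 7
inferred type:
  Eq Nat 7 7


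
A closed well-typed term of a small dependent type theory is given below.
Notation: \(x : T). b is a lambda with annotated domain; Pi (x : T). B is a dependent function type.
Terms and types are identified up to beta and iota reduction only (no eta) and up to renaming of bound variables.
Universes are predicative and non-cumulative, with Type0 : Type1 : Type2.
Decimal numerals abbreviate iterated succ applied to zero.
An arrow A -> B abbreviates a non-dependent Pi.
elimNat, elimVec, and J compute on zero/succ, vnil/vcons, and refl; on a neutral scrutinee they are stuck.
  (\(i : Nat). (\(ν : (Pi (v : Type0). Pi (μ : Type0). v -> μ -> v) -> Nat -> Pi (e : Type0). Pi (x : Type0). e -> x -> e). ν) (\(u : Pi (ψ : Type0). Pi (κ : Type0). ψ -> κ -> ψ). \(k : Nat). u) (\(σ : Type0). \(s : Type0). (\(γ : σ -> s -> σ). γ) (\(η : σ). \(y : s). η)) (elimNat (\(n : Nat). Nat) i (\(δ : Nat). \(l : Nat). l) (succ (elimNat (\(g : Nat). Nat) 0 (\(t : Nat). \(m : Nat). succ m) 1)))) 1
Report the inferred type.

type:
  Pi (i : Type0). Pi (ν : Type0). i -> ν -> i


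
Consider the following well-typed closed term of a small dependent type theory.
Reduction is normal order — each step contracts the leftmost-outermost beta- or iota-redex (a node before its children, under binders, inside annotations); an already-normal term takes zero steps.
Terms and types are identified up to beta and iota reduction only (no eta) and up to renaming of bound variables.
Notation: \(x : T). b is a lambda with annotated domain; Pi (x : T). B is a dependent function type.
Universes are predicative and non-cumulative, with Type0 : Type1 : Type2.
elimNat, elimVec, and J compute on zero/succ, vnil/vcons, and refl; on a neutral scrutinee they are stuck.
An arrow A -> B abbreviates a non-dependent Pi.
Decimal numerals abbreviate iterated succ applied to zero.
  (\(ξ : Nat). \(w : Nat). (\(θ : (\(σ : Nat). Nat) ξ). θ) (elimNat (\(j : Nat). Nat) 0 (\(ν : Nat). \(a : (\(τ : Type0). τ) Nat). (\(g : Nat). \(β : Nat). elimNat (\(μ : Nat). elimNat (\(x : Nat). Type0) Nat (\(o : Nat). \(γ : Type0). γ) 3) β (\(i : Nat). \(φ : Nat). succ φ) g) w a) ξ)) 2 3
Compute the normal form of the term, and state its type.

normal form:
  6
the term's type:
  Nat


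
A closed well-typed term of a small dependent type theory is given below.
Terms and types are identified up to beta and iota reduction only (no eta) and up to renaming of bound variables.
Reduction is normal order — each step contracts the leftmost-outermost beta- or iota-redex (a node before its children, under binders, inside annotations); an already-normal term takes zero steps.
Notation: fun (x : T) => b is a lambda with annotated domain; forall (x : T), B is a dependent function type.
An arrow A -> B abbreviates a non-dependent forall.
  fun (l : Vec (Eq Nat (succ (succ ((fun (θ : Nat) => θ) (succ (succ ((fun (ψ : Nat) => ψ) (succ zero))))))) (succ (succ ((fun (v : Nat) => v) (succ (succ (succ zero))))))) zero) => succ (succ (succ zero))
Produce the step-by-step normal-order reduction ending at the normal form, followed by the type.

normal-order reduction:
  fun (l : Vec (Eq Nat (succ (succ ((fun (θ : Nat) => θ) (succ (succ ((fun (ψ : Nat) => ψ) (succ zero))))))) (succ (succ ((fun (v : Nat) => v) (succ (succ (succ zero))))))) zero) => succ (succ (succ zero))
  ~> fun (l : Vec (Eq Nat (succ (succ (succ (succ ((fun (θ : Nat) => θ) (succ zero)))))) (succ (succ ((fun (ψ : Nat) => ψ) (succ (succ (succ zero))))))) zero) => succ (succ (succ zero))
  ~> fun (l : Vec (Eq Nat (succ (succ (succ (succ (succ zero))))) (succ (succ ((fun (θ : Nat) => θ) (succ (succ (succ zero))))))) zero) => succ (succ (succ zero))
  ~> fun (l : Vec (Eq Nat (succ (succ (succ (succ (succ zero))))) (succ (succ (succ (succ (succ zero)))))) zero) => succ (succ (succ zero))
inferred type:
  Vec (Eq Nat (succ (succ (succ (succ (succ zero))))) (succ (succ (succ (succ (succ zero)))))) zero -> Nat


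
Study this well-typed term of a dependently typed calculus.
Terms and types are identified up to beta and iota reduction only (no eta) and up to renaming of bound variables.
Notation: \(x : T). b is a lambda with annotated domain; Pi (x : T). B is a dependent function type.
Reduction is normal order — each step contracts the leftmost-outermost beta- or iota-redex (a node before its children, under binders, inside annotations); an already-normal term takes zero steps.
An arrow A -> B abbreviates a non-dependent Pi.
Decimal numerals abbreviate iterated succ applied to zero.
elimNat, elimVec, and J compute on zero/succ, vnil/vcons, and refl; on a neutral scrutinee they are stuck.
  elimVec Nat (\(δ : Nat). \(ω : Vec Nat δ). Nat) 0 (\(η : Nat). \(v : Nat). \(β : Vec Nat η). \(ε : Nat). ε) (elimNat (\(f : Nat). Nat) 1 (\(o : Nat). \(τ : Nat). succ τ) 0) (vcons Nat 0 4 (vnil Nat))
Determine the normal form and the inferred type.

normal form:
  0
inferred type:
  Nat
observation: 6 normal-order steps separate the term from its normal form.


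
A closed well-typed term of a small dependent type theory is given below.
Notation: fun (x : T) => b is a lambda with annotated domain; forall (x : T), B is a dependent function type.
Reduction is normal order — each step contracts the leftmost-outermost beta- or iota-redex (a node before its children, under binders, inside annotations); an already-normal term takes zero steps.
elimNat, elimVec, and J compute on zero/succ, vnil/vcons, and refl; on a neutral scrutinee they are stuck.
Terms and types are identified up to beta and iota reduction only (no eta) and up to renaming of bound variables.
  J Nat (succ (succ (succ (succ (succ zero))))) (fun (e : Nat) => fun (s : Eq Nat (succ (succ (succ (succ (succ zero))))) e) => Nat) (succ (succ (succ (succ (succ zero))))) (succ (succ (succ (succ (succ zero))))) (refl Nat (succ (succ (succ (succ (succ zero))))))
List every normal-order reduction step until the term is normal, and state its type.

reduction (normal order):
  J Nat (succ (succ (succ (succ (succ zero))))) (fun (e : Nat) => fun (s : Eq Nat (succ (succ (succ (succ (succ zero))))) e) => Nat) (succ (succ (succ (succ (succ zero))))) (succ (succ (succ (succ (succ zero))))) (refl Nat (succ (succ (succ (succ (succ zero))))))
  ~> succ (succ (succ (succ (succ zero))))
the term's type:
  Nat


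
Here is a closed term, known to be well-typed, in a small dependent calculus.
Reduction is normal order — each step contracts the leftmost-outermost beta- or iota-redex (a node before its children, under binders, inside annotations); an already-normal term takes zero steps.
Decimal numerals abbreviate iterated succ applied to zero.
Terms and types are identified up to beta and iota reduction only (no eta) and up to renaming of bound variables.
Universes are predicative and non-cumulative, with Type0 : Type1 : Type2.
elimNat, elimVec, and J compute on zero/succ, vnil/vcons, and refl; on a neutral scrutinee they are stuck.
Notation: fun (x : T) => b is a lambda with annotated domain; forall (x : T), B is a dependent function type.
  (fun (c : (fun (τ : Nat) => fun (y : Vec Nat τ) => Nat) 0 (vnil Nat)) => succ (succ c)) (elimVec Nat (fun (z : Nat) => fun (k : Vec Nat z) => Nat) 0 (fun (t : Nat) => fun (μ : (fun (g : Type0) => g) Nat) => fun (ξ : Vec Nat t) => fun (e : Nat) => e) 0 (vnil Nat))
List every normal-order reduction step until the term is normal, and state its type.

normal-order reduction sequence:
  (fun (c : (fun (τ : Nat) => fun (y : Vec Nat τ) => Nat) 0 (vnil Nat)) => succ (succ c)) (elimVec Nat (fun (z : Nat) => fun (k : Vec Nat z) => Nat) 0 (fun (t : Nat) => fun (μ : (fun (g : Type0) => g) Nat) => fun (ξ : Vec Nat t) => fun (e : Nat) => e) 0 (vnil Nat))
  ~> succ (succ (elimVec Nat (fun (c : Nat) => fun (τ : Vec Nat c) => Nat) 0 (fun (y : Nat) => fun (z : (fun (k : Type0) => k) Nat) => fun (t : Vec Nat y) => fun (μ : Nat) => μ) 0 (vnil Nat)))
  ~> 2
inferred type:
  Nat


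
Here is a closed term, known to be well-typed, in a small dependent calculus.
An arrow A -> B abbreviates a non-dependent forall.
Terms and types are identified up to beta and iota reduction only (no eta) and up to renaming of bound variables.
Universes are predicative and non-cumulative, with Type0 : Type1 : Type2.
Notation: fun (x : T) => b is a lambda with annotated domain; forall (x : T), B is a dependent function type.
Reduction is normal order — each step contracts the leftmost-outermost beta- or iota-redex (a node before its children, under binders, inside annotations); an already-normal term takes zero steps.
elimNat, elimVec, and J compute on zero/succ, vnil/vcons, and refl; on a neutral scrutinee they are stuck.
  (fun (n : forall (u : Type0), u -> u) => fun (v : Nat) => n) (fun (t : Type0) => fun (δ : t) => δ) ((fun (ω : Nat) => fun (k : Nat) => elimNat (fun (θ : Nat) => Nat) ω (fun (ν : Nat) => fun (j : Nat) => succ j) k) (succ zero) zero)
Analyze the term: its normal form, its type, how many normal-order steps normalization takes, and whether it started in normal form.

resulting normal form:
  fun (n : Type0) => fun (u : n) => u
the term's type:
  forall (n : Type0), n -> n
steps to reach normal form (normal order): 2
term was already normal: no
first contracted redex: a beta-redex


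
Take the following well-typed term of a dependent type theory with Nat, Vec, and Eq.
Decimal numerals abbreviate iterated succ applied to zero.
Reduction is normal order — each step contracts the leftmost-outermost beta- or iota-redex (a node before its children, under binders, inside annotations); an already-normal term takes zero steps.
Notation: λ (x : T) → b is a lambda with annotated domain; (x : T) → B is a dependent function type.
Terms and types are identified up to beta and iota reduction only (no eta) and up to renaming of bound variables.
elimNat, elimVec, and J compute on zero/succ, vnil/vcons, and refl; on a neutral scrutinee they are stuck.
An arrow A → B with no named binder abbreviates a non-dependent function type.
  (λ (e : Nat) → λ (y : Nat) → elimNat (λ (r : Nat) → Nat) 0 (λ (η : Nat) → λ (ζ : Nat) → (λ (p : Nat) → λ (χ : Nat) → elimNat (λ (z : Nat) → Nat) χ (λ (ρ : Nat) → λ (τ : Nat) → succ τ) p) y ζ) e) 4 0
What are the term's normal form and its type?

resulting normal form:
  0
type:
  Nat


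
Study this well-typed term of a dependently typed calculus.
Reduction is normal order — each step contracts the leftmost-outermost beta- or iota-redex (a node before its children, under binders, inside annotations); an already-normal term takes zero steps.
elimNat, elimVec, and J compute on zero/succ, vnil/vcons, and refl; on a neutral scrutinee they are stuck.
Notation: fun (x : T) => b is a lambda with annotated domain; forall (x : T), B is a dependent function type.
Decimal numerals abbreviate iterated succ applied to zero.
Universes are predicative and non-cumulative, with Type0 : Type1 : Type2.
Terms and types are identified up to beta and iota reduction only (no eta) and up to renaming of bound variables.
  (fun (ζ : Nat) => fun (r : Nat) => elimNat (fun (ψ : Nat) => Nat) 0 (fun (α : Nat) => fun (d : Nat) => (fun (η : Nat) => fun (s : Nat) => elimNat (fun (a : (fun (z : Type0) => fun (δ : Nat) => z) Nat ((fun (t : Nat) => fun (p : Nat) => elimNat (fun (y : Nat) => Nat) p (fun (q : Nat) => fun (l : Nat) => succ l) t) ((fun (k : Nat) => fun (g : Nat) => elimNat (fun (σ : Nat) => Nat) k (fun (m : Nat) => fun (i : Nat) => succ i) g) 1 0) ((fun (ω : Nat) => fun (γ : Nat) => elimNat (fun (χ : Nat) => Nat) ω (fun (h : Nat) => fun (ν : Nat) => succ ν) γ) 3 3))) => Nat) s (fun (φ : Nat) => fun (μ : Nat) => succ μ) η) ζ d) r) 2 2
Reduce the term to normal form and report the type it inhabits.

resulting normal form:
  4
the term's type:
  Nat


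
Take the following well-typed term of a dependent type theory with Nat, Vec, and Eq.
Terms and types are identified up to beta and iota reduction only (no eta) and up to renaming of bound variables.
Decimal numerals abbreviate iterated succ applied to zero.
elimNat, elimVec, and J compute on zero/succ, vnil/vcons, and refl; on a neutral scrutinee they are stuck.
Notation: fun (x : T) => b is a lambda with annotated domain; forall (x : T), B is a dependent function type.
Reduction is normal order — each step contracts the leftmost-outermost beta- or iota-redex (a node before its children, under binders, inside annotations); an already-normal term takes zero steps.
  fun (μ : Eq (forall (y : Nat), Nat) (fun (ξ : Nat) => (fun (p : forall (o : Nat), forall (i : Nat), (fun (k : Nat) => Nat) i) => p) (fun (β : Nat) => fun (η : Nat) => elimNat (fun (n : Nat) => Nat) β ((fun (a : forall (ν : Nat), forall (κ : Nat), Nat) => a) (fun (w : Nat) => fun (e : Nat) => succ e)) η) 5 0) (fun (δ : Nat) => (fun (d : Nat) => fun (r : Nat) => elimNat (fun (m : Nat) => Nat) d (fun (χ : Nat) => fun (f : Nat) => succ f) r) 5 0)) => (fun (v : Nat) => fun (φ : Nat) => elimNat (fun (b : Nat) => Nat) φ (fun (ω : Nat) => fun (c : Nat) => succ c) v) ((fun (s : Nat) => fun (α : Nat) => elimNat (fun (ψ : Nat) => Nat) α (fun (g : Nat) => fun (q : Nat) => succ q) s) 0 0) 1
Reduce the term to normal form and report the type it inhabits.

reduced normal form:
  fun (μ : Eq (forall (y : Nat), Nat) (fun (ξ : Nat) => 5) (fun (p : Nat) => 5)) => 1
inferred type:
  forall (μ : Eq (forall (y : Nat), Nat) (fun (ξ : Nat) => 5) (fun (p : Nat) => 5)), Nat
observation: 13 normal-order steps separate the term from its normal form.


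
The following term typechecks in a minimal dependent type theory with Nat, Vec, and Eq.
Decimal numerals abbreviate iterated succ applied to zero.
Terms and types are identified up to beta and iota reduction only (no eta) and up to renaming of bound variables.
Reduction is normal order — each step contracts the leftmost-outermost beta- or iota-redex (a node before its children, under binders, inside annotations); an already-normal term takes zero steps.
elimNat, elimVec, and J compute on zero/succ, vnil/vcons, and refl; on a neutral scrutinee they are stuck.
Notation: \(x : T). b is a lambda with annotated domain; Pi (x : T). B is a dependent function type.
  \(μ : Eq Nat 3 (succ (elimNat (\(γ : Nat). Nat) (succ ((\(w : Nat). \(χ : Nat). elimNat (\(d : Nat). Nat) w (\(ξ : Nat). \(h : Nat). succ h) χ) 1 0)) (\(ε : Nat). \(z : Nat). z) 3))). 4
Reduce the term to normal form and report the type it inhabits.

normal form:
  \(μ : Eq Nat 3 3). 4
inferred type:
  Pi (μ : Eq Nat 3 3). Nat
observation: normalization takes exactly 13 steps under the normal-order strategy.


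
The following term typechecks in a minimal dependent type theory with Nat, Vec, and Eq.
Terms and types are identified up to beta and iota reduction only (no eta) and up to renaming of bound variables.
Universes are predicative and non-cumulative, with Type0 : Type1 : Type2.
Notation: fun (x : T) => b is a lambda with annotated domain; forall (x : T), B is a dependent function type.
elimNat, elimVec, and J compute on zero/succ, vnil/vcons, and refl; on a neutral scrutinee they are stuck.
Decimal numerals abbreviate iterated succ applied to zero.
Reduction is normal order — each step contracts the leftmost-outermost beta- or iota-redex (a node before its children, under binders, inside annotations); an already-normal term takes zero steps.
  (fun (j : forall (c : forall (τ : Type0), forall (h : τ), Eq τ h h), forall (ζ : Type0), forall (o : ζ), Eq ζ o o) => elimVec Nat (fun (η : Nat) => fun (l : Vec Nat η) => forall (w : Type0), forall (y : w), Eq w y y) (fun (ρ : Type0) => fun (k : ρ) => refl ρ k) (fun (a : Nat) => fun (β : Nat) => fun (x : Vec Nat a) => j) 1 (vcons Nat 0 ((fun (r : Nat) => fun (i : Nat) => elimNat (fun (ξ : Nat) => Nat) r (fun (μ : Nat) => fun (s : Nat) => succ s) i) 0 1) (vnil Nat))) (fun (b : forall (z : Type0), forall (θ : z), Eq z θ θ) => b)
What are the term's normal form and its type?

resulting normal form:
  fun (j : Type0) => fun (c : j) => refl j c
inferred type:
  forall (j : Type0), forall (c : j), Eq j c c


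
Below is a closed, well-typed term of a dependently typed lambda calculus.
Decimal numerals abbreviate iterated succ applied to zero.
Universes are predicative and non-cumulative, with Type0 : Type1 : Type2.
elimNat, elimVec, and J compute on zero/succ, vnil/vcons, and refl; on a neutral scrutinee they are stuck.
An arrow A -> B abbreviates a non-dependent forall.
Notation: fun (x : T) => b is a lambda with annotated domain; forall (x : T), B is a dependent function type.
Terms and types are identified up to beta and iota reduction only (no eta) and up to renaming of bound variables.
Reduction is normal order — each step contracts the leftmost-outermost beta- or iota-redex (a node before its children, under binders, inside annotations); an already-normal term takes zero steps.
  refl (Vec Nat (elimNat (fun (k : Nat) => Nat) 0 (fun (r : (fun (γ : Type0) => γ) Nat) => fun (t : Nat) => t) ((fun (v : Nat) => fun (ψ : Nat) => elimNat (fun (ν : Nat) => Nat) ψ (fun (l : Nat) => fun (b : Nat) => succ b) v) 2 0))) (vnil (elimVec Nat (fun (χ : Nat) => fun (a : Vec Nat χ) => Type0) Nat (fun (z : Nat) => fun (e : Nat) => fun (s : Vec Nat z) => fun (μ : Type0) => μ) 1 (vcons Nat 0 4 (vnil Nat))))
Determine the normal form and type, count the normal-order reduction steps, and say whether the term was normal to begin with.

reduced normal form:
  refl (Vec Nat 0) (vnil Nat)
type:
  Eq (Vec Nat 0) (vnil Nat) (vnil Nat)
reduction steps (normal order): 23
started in normal form: no
first contracted redex: a beta-redex


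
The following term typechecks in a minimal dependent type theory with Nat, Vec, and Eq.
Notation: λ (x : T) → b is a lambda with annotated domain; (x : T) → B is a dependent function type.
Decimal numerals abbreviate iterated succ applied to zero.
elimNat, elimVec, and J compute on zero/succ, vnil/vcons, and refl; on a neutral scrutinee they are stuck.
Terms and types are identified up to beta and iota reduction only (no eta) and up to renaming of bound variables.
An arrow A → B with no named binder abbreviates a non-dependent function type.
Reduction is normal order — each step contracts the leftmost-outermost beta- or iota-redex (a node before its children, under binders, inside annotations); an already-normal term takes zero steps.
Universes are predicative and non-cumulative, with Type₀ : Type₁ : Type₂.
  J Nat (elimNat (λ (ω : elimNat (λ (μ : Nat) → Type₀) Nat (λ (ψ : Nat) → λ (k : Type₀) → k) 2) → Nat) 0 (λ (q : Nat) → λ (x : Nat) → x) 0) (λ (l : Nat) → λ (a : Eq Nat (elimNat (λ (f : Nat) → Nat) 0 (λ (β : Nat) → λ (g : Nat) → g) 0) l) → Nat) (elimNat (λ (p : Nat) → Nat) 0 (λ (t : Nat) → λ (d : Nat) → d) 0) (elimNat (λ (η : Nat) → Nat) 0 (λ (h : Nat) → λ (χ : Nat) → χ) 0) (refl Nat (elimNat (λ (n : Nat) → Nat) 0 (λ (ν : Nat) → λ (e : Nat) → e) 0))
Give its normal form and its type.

resulting normal form:
  0
the term's type:
  Nat
observation: reduction starts at a J iota-redex, and 2 normal-order steps reach the normal form.


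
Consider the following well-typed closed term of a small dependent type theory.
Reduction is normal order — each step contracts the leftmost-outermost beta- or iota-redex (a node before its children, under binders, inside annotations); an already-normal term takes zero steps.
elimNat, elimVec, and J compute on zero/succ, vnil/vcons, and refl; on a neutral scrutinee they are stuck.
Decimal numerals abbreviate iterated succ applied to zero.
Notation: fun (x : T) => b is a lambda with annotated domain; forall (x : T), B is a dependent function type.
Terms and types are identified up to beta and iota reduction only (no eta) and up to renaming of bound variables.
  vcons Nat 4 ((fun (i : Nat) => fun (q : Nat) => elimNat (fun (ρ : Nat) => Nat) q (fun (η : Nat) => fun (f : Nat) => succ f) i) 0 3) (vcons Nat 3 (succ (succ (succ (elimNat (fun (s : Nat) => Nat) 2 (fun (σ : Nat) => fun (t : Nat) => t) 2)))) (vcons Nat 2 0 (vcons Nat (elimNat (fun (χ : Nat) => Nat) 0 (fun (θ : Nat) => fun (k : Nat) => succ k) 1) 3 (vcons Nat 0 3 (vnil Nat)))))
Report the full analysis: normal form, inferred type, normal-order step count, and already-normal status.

resulting normal form:
  vcons Nat 4 3 (vcons Nat 3 5 (vcons Nat 2 0 (vcons Nat 1 3 (vcons Nat 0 3 (vnil Nat)))))
the term's type:
  Vec Nat 5
normal-order step count: 14
already normal: no
first redex: a beta-redex


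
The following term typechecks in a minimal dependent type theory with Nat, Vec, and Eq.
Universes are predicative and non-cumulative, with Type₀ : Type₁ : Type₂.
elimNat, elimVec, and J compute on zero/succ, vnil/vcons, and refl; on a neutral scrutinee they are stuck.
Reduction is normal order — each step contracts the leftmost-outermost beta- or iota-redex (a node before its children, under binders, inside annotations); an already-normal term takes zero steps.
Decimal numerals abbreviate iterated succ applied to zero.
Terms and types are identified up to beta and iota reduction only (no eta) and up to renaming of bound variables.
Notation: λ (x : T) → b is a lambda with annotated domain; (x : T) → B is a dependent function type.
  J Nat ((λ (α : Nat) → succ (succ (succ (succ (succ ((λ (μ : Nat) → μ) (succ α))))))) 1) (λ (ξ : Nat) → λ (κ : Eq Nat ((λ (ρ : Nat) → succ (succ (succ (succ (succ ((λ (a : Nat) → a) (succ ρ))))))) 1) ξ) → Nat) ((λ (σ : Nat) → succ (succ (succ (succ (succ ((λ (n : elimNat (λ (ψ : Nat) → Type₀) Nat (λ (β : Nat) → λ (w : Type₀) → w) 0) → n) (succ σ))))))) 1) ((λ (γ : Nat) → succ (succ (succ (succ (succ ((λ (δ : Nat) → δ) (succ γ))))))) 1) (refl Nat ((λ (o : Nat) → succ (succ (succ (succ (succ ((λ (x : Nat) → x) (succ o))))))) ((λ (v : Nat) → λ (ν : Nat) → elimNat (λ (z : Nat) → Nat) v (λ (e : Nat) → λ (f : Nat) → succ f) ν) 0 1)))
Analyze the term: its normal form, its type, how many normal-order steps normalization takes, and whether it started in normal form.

resulting normal form:
  7
inferred type:
  Nat
reduction steps (normal order): 3
term was already normal: no
first redex: a J iota-redex


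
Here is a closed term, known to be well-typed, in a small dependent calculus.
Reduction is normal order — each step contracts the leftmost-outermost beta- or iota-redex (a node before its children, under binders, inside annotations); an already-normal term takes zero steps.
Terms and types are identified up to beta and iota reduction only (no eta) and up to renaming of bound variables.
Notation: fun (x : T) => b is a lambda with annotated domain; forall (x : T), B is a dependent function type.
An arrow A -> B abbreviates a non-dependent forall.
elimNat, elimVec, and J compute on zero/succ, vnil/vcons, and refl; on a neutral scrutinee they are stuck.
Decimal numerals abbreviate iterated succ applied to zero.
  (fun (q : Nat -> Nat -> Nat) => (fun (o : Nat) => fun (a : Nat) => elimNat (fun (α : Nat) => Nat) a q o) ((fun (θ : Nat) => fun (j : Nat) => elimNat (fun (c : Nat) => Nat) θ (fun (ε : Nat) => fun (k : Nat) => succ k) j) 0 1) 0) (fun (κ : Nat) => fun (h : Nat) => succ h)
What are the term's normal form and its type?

reduced normal form:
  1
inferred type:
  Nat
observation: normalization takes exactly 13 steps under the normal-order strategy.


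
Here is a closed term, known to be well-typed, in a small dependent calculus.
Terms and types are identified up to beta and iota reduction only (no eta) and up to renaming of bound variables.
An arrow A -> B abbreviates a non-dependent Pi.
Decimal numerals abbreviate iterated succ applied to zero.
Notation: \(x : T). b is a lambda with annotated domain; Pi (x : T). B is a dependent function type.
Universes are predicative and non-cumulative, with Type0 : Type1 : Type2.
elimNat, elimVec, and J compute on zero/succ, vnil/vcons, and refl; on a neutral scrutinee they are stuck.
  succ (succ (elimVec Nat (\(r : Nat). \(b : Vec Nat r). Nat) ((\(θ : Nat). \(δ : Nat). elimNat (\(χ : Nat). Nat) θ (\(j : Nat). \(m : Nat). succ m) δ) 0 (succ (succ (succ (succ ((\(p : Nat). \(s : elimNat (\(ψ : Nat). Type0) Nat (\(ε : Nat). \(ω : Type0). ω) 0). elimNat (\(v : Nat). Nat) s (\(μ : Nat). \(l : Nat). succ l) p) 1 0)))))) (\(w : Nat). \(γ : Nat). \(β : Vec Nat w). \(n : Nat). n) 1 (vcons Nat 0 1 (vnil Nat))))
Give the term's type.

type:
  Nat


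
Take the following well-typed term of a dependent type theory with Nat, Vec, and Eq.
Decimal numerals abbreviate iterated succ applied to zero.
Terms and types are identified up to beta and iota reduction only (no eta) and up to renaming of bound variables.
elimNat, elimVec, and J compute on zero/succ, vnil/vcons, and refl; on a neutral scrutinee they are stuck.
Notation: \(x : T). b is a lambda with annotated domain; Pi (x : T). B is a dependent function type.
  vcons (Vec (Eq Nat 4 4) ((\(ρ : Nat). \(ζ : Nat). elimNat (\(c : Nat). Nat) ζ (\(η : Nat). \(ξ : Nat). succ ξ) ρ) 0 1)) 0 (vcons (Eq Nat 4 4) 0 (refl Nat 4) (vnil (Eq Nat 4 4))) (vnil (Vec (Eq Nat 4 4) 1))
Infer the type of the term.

type:
  Vec (Vec (Eq Nat 4 4) 1) 1
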